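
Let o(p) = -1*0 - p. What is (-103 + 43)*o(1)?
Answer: 60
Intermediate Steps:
o(p) = -p (o(p) = 0 - p = -p)
(-103 + 43)*o(1) = (-103 + 43)*(-1*1) = -60*(-1) = 60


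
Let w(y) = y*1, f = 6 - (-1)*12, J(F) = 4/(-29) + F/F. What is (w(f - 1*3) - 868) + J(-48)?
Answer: -24712/29 ≈ -852.14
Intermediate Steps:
J(F) = 25/29 (J(F) = 4*(-1/29) + 1 = -4/29 + 1 = 25/29)
f = 18 (f = 6 - 1*(-12) = 6 + 12 = 18)
w(y) = y
(w(f - 1*3) - 868) + J(-48) = ((18 - 1*3) - 868) + 25/29 = ((18 - 3) - 868) + 25/29 = (15 - 868) + 25/29 = -853 + 25/29 = -24712/29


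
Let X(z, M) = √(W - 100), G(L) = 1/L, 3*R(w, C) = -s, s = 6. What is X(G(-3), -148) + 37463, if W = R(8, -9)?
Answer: 37463 + I*√102 ≈ 37463.0 + 10.1*I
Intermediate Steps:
R(w, C) = -2 (R(w, C) = (-1*6)/3 = (⅓)*(-6) = -2)
W = -2
X(z, M) = I*√102 (X(z, M) = √(-2 - 100) = √(-102) = I*√102)
X(G(-3), -148) + 37463 = I*√102 + 37463 = 37463 + I*√102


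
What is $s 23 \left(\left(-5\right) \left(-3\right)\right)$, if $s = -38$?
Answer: $-13110$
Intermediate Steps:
$s 23 \left(\left(-5\right) \left(-3\right)\right) = \left(-38\right) 23 \left(\left(-5\right) \left(-3\right)\right) = \left(-874\right) 15 = -13110$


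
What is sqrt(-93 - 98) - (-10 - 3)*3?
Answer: 39 + I*sqrt(191) ≈ 39.0 + 13.82*I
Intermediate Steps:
sqrt(-93 - 98) - (-10 - 3)*3 = sqrt(-191) - (-13)*3 = I*sqrt(191) - 1*(-39) = I*sqrt(191) + 39 = 39 + I*sqrt(191)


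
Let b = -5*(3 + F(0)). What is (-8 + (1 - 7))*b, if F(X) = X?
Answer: 210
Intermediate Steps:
b = -15 (b = -5*(3 + 0) = -5*3 = -15)
(-8 + (1 - 7))*b = (-8 + (1 - 7))*(-15) = (-8 - 6)*(-15) = -14*(-15) = 210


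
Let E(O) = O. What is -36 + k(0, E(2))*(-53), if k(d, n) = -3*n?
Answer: 282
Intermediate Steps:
-36 + k(0, E(2))*(-53) = -36 - 3*2*(-53) = -36 - 6*(-53) = -36 + 318 = 282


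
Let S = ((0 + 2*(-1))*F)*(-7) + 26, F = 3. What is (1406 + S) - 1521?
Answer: -47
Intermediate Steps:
S = 68 (S = ((0 + 2*(-1))*3)*(-7) + 26 = ((0 - 2)*3)*(-7) + 26 = -2*3*(-7) + 26 = -6*(-7) + 26 = 42 + 26 = 68)
(1406 + S) - 1521 = (1406 + 68) - 1521 = 1474 - 1521 = -47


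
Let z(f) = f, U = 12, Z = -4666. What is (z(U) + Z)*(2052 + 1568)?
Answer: -16847480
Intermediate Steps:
(z(U) + Z)*(2052 + 1568) = (12 - 4666)*(2052 + 1568) = -4654*3620 = -16847480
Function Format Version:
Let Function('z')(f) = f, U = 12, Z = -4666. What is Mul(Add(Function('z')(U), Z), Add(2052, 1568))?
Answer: -16847480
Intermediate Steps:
Mul(Add(Function('z')(U), Z), Add(2052, 1568)) = Mul(Add(12, -4666), Add(2052, 1568)) = Mul(-4654, 3620) = -16847480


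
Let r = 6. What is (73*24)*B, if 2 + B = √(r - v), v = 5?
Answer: -1752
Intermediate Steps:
B = -1 (B = -2 + √(6 - 1*5) = -2 + √(6 - 5) = -2 + √1 = -2 + 1 = -1)
(73*24)*B = (73*24)*(-1) = 1752*(-1) = -1752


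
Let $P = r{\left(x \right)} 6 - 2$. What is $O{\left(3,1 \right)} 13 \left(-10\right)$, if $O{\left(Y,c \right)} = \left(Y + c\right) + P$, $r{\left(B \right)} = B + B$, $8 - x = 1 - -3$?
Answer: $-6500$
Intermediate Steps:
$x = 4$ ($x = 8 - \left(1 - -3\right) = 8 - \left(1 + 3\right) = 8 - 4 = 4$)
$r{\left(B \right)} = 2 B$
$P = 46$ ($P = 2 \cdot 4 \cdot 6 - 2 = 8 \cdot 6 - 2 = 48 - 2 = 46$)
$O{\left(Y,c \right)} = 46 + Y + c$ ($O{\left(Y,c \right)} = \left(Y + c\right) + 46 = 46 + Y + c$)
$O{\left(3,1 \right)} 13 \left(-10\right) = \left(46 + 3 + 1\right) 13 \left(-10\right) = 50 \cdot 13 \left(-10\right) = 650 \left(-10\right) = -6500$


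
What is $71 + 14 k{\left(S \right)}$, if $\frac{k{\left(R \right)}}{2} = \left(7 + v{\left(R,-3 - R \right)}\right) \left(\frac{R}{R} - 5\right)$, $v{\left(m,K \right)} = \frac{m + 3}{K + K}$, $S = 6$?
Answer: $-657$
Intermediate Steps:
$v{\left(m,K \right)} = \frac{3 + m}{2 K}$
$k{\left(R \right)} = -56 - \frac{4 \left(3 + R\right)}{-3 - R}$ ($k{\left(R \right)} = 2 \left(7 + \frac{3 + R}{2 \left(-3 - R\right)}\right) \left(\frac{R}{R} - 5\right) = 2 \left(7 + \frac{3 + R}{2 \left(-3 - R\right)}\right) \left(1 - 5\right) = 2 \left(7 + \frac{3 + R}{2 \left(-3 - R\right)}\right) \left(-4\right) = 2 \left(-28 - \frac{2 \left(3 + R\right)}{-3 - R}\right) = -56 - \frac{4 \left(3 + R\right)}{-3 - R}$)
$71 + 14 k{\left(S \right)} = 71 + 14 \left(-52\right) = 71 - 728 = -657$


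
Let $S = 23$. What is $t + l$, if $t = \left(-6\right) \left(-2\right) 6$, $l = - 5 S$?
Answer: $-43$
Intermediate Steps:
$l = -115$ ($l = \left(-5\right) 23 = -115$)
$t = 72$ ($t = 12 \cdot 6 = 72$)
$t + l = 72 - 115 = -43$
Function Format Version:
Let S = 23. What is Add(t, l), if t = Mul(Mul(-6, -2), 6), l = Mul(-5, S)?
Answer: -43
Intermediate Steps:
l = -115 (l = Mul(-5, 23) = -115)
t = 72 (t = Mul(12, 6) = 72)
Add(t, l) = Add(72, -115) = -43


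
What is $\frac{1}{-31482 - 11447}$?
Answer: $- \frac{1}{42929} \approx -2.3294 \cdot 10^{-5}$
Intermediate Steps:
$\frac{1}{-31482 - 11447} = \frac{1}{-42929} = - \frac{1}{42929}$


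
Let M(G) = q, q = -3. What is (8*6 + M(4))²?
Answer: 2025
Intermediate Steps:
M(G) = -3
(8*6 + M(4))² = (8*6 - 3)² = (48 - 3)² = 45² = 2025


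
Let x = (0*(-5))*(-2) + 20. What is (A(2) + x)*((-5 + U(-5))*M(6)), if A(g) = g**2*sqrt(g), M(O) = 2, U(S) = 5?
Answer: 0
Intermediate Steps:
x = 20 (x = 0*(-2) + 20 = 0 + 20 = 20)
A(g) = g**(5/2)
(A(2) + x)*((-5 + U(-5))*M(6)) = (2**(5/2) + 20)*((-5 + 5)*2) = (4*sqrt(2) + 20)*(0*2) = (20 + 4*sqrt(2))*0 = 0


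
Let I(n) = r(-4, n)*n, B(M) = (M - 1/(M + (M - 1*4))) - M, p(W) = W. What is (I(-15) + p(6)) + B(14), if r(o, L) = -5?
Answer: 1943/24 ≈ 80.958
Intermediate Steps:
B(M) = -1/(-4 + 2*M) (B(M) = (M - 1/(M + (M - 4))) - M = (M - 1/(M + (-4 + M))) - M = (M - 1/(-4 + 2*M)) - M = -1/(-4 + 2*M))
I(n) = -5*n
(I(-15) + p(6)) + B(14) = (-5*(-15) + 6) - 1/(-4 + 2*14) = (75 + 6) - 1/(-4 + 28) = 81 - 1/24 = 1943/24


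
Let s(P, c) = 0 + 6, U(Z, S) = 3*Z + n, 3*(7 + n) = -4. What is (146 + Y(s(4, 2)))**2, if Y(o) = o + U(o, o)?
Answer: 235225/9 ≈ 26136.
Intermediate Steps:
n = -25/3 (n = -7 + (1/3)*(-4) = -7 - 4/3 = -25/3 ≈ -8.3333)
U(Z, S) = -25/3 + 3*Z (U(Z, S) = 3*Z - 25/3 = -25/3 + 3*Z)
s(P, c) = 6
Y(o) = -25/3 + 4*o (Y(o) = o + (-25/3 + 3*o) = -25/3 + 4*o)
(146 + Y(s(4, 2)))**2 = (146 + (-25/3 + 4*6))**2 = (146 + (-25/3 + 24))**2 = (146 + 47/3)**2 = (485/3)**2 = 235225/9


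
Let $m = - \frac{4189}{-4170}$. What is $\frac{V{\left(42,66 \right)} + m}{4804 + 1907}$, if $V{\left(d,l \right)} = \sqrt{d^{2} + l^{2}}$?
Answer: $\frac{4189}{27984870} + \frac{2 \sqrt{170}}{2237} \approx 0.011807$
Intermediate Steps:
$m = \frac{4189}{4170}$ ($m = \left(-4189\right) \left(- \frac{1}{4170}\right) = \frac{4189}{4170} \approx 1.0046$)
$\frac{V{\left(42,66 \right)} + m}{4804 + 1907} = \frac{\sqrt{42^{2} + 66^{2}} + \frac{4189}{4170}}{4804 + 1907} = \frac{\sqrt{1764 + 4356} + \frac{4189}{4170}}{6711} = \left(\sqrt{6120} + \frac{4189}{4170}\right) \frac{1}{6711} = \left(6 \sqrt{170} + \frac{4189}{4170}\right) \frac{1}{6711} = \left(\frac{4189}{4170} + 6 \sqrt{170}\right) \frac{1}{6711} = \frac{4189}{27984870} + \frac{2 \sqrt{170}}{2237}$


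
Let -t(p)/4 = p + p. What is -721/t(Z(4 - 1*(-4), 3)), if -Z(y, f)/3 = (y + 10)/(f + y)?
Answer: -7931/432 ≈ -18.359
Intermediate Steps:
Z(y, f) = -3*(10 + y)/(f + y) (Z(y, f) = -3*(y + 10)/(f + y) = -3*(10 + y)/(f + y))
t(p) = -8*p (t(p) = -4*(p + p) = -8*p)
-721/t(Z(4 - 1*(-4), 3)) = -721*(-(3 + (4 - 1*(-4)))/(24*(-10 - (4 - 1*(-4))))) = -721*(-(3 + (4 + 4))/(24*(-10 - (4 + 4)))) = -721*(-(3 + 8)/(24*(-10 - 1*8))) = -721*(-11/(24*(-10 - 8))) = -721/((-24*(-18)/11)) = -721/((-8*(-54/11))) = -721/432/11 = -721*11/432 = -7931/432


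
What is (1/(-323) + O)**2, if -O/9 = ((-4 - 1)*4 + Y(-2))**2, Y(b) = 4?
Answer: 553823221249/104329 ≈ 5.3084e+6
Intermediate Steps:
O = -2304 (O = -9*((-4 - 1)*4 + 4)**2 = -9*(-5*4 + 4)**2 = -9*(-20 + 4)**2 = -9*(-16)**2 = -9*256 = -2304)
(1/(-323) + O)**2 = (1/(-323) - 2304)**2 = (-1/323 - 2304)**2 = (-744193/323)**2 = 553823221249/104329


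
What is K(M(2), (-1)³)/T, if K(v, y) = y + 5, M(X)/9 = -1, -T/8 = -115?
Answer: 1/230 ≈ 0.0043478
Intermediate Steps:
T = 920 (T = -8*(-115) = 920)
M(X) = -9 (M(X) = 9*(-1) = -9)
K(v, y) = 5 + y
K(M(2), (-1)³)/T = (5 + (-1)³)/920 = (5 - 1)/920 = (1/920)*4 = 1/230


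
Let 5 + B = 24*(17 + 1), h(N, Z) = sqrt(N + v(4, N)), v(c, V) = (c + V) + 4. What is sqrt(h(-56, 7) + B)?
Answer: sqrt(427 + 2*I*sqrt(26)) ≈ 20.665 + 0.2467*I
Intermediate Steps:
v(c, V) = 4 + V + c (v(c, V) = (V + c) + 4 = 4 + V + c)
h(N, Z) = sqrt(8 + 2*N) (h(N, Z) = sqrt(N + (4 + N + 4)) = sqrt(N + (8 + N)) = sqrt(8 + 2*N))
B = 427 (B = -5 + 24*(17 + 1) = -5 + 24*18 = -5 + 432 = 427)
sqrt(h(-56, 7) + B) = sqrt(sqrt(8 + 2*(-56)) + 427) = sqrt(sqrt(8 - 112) + 427) = sqrt(sqrt(-104) + 427) = sqrt(2*I*sqrt(26) + 427) = sqrt(427 + 2*I*sqrt(26))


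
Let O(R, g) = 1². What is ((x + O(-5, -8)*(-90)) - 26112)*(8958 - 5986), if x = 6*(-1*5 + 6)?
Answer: -77854512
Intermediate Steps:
x = 6 (x = 6*(-5 + 6) = 6*1 = 6)
O(R, g) = 1
((x + O(-5, -8)*(-90)) - 26112)*(8958 - 5986) = ((6 + 1*(-90)) - 26112)*(8958 - 5986) = ((6 - 90) - 26112)*2972 = (-84 - 26112)*2972 = -26196*2972 = -77854512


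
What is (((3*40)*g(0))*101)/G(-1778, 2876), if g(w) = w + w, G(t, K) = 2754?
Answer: 0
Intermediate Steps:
g(w) = 2*w
(((3*40)*g(0))*101)/G(-1778, 2876) = (((3*40)*(2*0))*101)/2754 = ((120*0)*101)*(1/2754) = (0*101)*(1/2754) = 0*(1/2754) = 0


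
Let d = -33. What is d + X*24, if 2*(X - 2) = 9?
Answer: 123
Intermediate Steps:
X = 13/2 (X = 2 + (1/2)*9 = 2 + 9/2 = 13/2 ≈ 6.5000)
d + X*24 = -33 + (13/2)*24 = -33 + 156 = 123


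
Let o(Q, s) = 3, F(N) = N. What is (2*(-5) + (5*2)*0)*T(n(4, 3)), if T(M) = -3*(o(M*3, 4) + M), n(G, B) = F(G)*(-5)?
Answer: -510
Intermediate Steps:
n(G, B) = -5*G (n(G, B) = G*(-5) = -5*G)
T(M) = -9 - 3*M (T(M) = -3*(3 + M) = -9 - 3*M)
(2*(-5) + (5*2)*0)*T(n(4, 3)) = (2*(-5) + (5*2)*0)*(-9 - (-15)*4) = (-10 + 10*0)*(-9 - 3*(-20)) = (-10 + 0)*(-9 + 60) = -10*51 = -510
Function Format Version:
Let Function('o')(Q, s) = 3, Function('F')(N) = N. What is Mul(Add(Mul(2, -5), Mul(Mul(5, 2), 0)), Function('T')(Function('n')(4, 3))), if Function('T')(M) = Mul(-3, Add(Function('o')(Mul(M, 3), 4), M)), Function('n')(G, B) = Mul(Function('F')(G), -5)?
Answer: -510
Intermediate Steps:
Function('n')(G, B) = Mul(-5, G) (Function('n')(G, B) = Mul(G, -5) = Mul(-5, G))
Function('T')(M) = Add(-9, Mul(-3, M)) (Function('T')(M) = Mul(-3, Add(3, M)) = Add(-9, Mul(-3, M)))
Mul(Add(Mul(2, -5), Mul(Mul(5, 2), 0)), Function('T')(Function('n')(4, 3))) = Mul(Add(Mul(2, -5), Mul(Mul(5, 2), 0)), Add(-9, Mul(-3, Mul(-5, 4)))) = Mul(Add(-10, Mul(10, 0)), Add(-9, Mul(-3, -20))) = Mul(Add(-10, 0), Add(-9, 60)) = Mul(-10, 51) = -510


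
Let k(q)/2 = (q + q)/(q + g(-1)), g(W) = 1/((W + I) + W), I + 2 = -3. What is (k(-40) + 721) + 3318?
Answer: 1136079/281 ≈ 4043.0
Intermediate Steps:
I = -5 (I = -2 - 3 = -5)
g(W) = 1/(-5 + 2*W) (g(W) = 1/((W - 5) + W) = 1/((-5 + W) + W) = 1/(-5 + 2*W))
k(q) = 4*q/(-1/7 + q) (k(q) = 2*((q + q)/(q + 1/(-5 + 2*(-1)))) = 2*((2*q)/(q + 1/(-5 - 2))) = 2*((2*q)/(q + 1/(-7))) = 2*((2*q)/(q - 1/7)) = 2*((2*q)/(-1/7 + q)) = 2*(2*q/(-1/7 + q)) = 4*q/(-1/7 + q))
(k(-40) + 721) + 3318 = (28*(-40)/(-1 + 7*(-40)) + 721) + 3318 = (28*(-40)/(-1 - 280) + 721) + 3318 = (28*(-40)/(-281) + 721) + 3318 = (28*(-40)*(-1/281) + 721) + 3318 = (1120/281 + 721) + 3318 = 203721/281 + 3318 = 1136079/281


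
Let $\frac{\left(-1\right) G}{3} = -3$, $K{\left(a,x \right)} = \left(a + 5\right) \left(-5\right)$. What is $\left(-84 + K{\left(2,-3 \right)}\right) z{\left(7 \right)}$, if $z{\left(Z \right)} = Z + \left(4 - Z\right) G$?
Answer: $2380$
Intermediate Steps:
$K{\left(a,x \right)} = -25 - 5 a$ ($K{\left(a,x \right)} = \left(5 + a\right) \left(-5\right) = -25 - 5 a$)
$G = 9$ ($G = \left(-3\right) \left(-3\right) = 9$)
$z{\left(Z \right)} = 36 - 8 Z$ ($z{\left(Z \right)} = Z + \left(4 - Z\right) 9 = Z - \left(-36 + 9 Z\right) = 36 - 8 Z$)
$\left(-84 + K{\left(2,-3 \right)}\right) z{\left(7 \right)} = \left(-84 - 35\right) \left(36 - 56\right) = \left(-84 - 35\right) \left(-20\right) = \left(-119\right) \left(-20\right) = 2380$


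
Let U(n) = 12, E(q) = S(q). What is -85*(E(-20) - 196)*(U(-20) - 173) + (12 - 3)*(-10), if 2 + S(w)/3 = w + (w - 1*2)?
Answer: -4488770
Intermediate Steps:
S(w) = -12 + 6*w (S(w) = -6 + 3*(w + (w - 1*2)) = -6 + 3*(w + (w - 2)) = -6 + 3*(w + (-2 + w)) = -6 + 3*(-2 + 2*w) = -6 + (-6 + 6*w) = -12 + 6*w)
E(q) = -12 + 6*q
-85*(E(-20) - 196)*(U(-20) - 173) + (12 - 3)*(-10) = -85*((-12 + 6*(-20)) - 196)*(12 - 173) + (12 - 3)*(-10) = -85*((-12 - 120) - 196)*(-161) + 9*(-10) = -85*(-132 - 196)*(-161) - 90 = -(-27880)*(-161) - 90 = -85*52808 - 90 = -4488680 - 90 = -4488770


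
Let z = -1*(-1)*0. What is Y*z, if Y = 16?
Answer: 0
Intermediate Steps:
z = 0 (z = 1*0 = 0)
Y*z = 16*0 = 0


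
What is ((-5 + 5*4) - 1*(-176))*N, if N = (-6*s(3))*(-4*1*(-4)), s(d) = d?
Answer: -55008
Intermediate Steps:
N = -288 (N = (-6*3)*(-4*1*(-4)) = -(-72)*(-4) = -18*16 = -288)
((-5 + 5*4) - 1*(-176))*N = ((-5 + 5*4) - 1*(-176))*(-288) = ((-5 + 20) + 176)*(-288) = (15 + 176)*(-288) = 191*(-288) = -55008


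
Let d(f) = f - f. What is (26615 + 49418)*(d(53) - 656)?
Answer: -49877648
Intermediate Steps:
d(f) = 0
(26615 + 49418)*(d(53) - 656) = (26615 + 49418)*(0 - 656) = 76033*(-656) = -49877648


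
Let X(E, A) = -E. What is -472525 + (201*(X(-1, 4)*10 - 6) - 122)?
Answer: -471843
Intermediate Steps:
-472525 + (201*(X(-1, 4)*10 - 6) - 122) = -472525 + (201*(-1*(-1)*10 - 6) - 122) = -472525 + (201*(1*10 - 6) - 122) = -472525 + (201*(10 - 6) - 122) = -472525 + (201*4 - 122) = -472525 + (804 - 122) = -472525 + 682 = -471843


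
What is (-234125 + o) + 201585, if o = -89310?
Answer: -121850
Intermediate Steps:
(-234125 + o) + 201585 = (-234125 - 89310) + 201585 = -323435 + 201585 = -121850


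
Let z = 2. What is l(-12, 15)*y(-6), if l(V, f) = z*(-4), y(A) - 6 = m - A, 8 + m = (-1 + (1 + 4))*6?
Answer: -224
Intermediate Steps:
m = 16 (m = -8 + (-1 + (1 + 4))*6 = -8 + (-1 + 5)*6 = -8 + 4*6 = -8 + 24 = 16)
y(A) = 22 - A (y(A) = 6 + (16 - A) = 22 - A)
l(V, f) = -8 (l(V, f) = 2*(-4) = -8)
l(-12, 15)*y(-6) = -8*(22 - 1*(-6)) = -8*(22 + 6) = -8*28 = -224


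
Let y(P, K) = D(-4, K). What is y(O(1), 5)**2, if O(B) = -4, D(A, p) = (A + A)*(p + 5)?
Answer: 6400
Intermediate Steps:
D(A, p) = 2*A*(5 + p) (D(A, p) = (2*A)*(5 + p) = 2*A*(5 + p))
y(P, K) = -40 - 8*K (y(P, K) = 2*(-4)*(5 + K) = -40 - 8*K)
y(O(1), 5)**2 = (-40 - 8*5)**2 = (-40 - 40)**2 = (-80)**2 = 6400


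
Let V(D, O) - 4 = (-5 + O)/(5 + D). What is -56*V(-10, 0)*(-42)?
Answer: 11760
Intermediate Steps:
V(D, O) = 4 + (-5 + O)/(5 + D)
-56*V(-10, 0)*(-42) = -56*(15 + 0 + 4*(-10))/(5 - 10)*(-42) = -56*(15 + 0 - 40)/(-5)*(-42) = -(-56)*(-25)/5*(-42) = -56*5*(-42) = -280*(-42) = 11760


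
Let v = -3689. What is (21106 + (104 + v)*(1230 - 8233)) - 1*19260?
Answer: 25107601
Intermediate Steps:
(21106 + (104 + v)*(1230 - 8233)) - 1*19260 = (21106 + (104 - 3689)*(1230 - 8233)) - 1*19260 = (21106 - 3585*(-7003)) - 19260 = (21106 + 25105755) - 19260 = 25126861 - 19260 = 25107601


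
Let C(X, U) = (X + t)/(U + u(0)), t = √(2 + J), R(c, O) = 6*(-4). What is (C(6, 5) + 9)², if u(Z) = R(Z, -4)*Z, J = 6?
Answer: 2609/25 + 204*√2/25 ≈ 115.90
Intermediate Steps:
R(c, O) = -24
u(Z) = -24*Z
t = 2*√2 (t = √(2 + 6) = √8 = 2*√2 ≈ 2.8284)
C(X, U) = (X + 2*√2)/U (C(X, U) = (X + 2*√2)/(U - 24*0) = (X + 2*√2)/(U + 0) = (X + 2*√2)/U)
(C(6, 5) + 9)² = ((6 + 2*√2)/5 + 9)² = ((6/5 + 2*√2/5) + 9)² = (51/5 + 2*√2/5)²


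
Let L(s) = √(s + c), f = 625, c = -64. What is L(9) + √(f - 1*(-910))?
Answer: √1535 + I*√55 ≈ 39.179 + 7.4162*I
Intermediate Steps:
L(s) = √(-64 + s) (L(s) = √(s - 64) = √(-64 + s))
L(9) + √(f - 1*(-910)) = √(-64 + 9) + √(625 - 1*(-910)) = √(-55) + √(625 + 910) = I*√55 + √1535 = √1535 + I*√55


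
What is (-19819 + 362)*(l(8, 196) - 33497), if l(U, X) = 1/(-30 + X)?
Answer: 108190667957/166 ≈ 6.5175e+8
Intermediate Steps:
(-19819 + 362)*(l(8, 196) - 33497) = (-19819 + 362)*(1/(-30 + 196) - 33497) = -19457*(1/166 - 33497) = -19457*(-5560501/166) = 108190667957/166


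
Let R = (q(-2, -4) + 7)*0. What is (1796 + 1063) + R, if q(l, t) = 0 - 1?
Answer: 2859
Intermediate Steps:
q(l, t) = -1
R = 0 (R = (-1 + 7)*0 = 6*0 = 0)
(1796 + 1063) + R = (1796 + 1063) + 0 = 2859 + 0 = 2859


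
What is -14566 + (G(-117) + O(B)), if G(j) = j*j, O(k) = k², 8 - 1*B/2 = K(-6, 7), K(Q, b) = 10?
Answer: -861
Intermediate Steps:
B = -4 (B = 16 - 2*10 = 16 - 20 = -4)
G(j) = j²
-14566 + (G(-117) + O(B)) = -14566 + ((-117)² + (-4)²) = -14566 + (13689 + 16) = -14566 + 13705 = -861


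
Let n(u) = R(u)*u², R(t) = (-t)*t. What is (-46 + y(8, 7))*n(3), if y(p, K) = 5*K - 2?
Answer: 1053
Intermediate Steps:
R(t) = -t²
y(p, K) = -2 + 5*K
n(u) = -u⁴ (n(u) = (-u²)*u² = -u⁴)
(-46 + y(8, 7))*n(3) = (-46 + (-2 + 5*7))*(-1*3⁴) = (-46 + (-2 + 35))*(-1*81) = (-46 + 33)*(-81) = -13*(-81) = 1053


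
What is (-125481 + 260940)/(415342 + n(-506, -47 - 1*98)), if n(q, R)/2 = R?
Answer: 135459/415052 ≈ 0.32637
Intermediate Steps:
n(q, R) = 2*R
(-125481 + 260940)/(415342 + n(-506, -47 - 1*98)) = (-125481 + 260940)/(415342 + 2*(-47 - 1*98)) = 135459/(415342 + 2*(-47 - 98)) = 135459/(415342 + 2*(-145)) = 135459/(415342 - 290) = 135459/415052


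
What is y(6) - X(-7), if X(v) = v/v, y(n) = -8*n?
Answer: -49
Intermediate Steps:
X(v) = 1
y(6) - X(-7) = -8*6 - 1*1 = -48 - 1 = -49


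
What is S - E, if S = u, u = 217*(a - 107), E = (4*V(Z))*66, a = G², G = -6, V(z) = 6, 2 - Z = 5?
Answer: -16991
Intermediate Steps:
Z = -3 (Z = 2 - 1*5 = 2 - 5 = -3)
a = 36 (a = (-6)² = 36)
E = 1584 (E = (4*6)*66 = 24*66 = 1584)
u = -15407 (u = 217*(36 - 107) = 217*(-71) = -15407)
S = -15407
S - E = -15407 - 1*1584 = -15407 - 1584 = -16991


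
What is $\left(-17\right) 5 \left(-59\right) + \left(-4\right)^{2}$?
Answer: $5031$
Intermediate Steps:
$\left(-17\right) 5 \left(-59\right) + \left(-4\right)^{2} = \left(-85\right) \left(-59\right) + 16 = 5015 + 16 = 5031$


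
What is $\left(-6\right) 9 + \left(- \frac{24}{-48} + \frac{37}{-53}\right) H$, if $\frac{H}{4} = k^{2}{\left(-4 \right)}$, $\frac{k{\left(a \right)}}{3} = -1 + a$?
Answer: $- \frac{12312}{53} \approx -232.3$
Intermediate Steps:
$k{\left(a \right)} = -3 + 3 a$ ($k{\left(a \right)} = 3 \left(-1 + a\right) = -3 + 3 a$)
$H = 900$ ($H = 4 \left(-3 + 3 \left(-4\right)\right)^{2} = 4 \left(-3 - 12\right)^{2} = 4 \left(-15\right)^{2} = 4 \cdot 225 = 900$)
$\left(-6\right) 9 + \left(- \frac{24}{-48} + \frac{37}{-53}\right) H = \left(-6\right) 9 + \left(- \frac{24}{-48} + \frac{37}{-53}\right) 900 = -54 + \left(\left(-24\right) \left(- \frac{1}{48}\right) + 37 \left(- \frac{1}{53}\right)\right) 900 = -54 + \left(\frac{1}{2} - \frac{37}{53}\right) 900 = -54 - \frac{9450}{53} = - \frac{12312}{53}$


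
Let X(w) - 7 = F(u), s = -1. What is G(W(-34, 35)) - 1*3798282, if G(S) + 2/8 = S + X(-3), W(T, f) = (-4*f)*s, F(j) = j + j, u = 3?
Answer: -15192517/4 ≈ -3.7981e+6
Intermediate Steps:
F(j) = 2*j
W(T, f) = 4*f (W(T, f) = -4*f*(-1) = 4*f)
X(w) = 13 (X(w) = 7 + 2*3 = 7 + 6 = 13)
G(S) = 51/4 + S (G(S) = -¼ + (S + 13) = -¼ + (13 + S) = 51/4 + S)
G(W(-34, 35)) - 1*3798282 = (51/4 + 4*35) - 1*3798282 = (51/4 + 140) - 3798282 = 611/4 - 3798282 = -15192517/4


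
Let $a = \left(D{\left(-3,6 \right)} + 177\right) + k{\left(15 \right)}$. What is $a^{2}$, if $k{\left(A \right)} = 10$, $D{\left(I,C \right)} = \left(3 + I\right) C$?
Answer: $34969$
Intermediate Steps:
$D{\left(I,C \right)} = C \left(3 + I\right)$
$a = 187$ ($a = \left(6 \left(3 - 3\right) + 177\right) + 10 = \left(6 \cdot 0 + 177\right) + 10 = \left(0 + 177\right) + 10 = 177 + 10 = 187$)
$a^{2} = 187^{2} = 34969$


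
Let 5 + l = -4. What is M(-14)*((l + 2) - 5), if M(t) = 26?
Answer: -312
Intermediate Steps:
l = -9 (l = -5 - 4 = -9)
M(-14)*((l + 2) - 5) = 26*((-9 + 2) - 5) = 26*(-7 - 5) = 26*(-12) = -312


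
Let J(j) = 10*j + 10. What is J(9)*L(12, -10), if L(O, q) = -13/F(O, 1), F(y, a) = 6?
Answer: -650/3 ≈ -216.67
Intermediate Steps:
J(j) = 10 + 10*j
L(O, q) = -13/6
J(9)*L(12, -10) = (10 + 10*9)*(-13/6) = (10 + 90)*(-13/6) = 100*(-13/6) = -650/3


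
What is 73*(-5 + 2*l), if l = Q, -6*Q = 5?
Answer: -1460/3 ≈ -486.67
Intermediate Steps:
Q = -⅚ (Q = -⅙*5 = -⅚ ≈ -0.83333)
l = -⅚ ≈ -0.83333
73*(-5 + 2*l) = 73*(-5 + 2*(-⅚)) = 73*(-5 - 5/3) = 73*(-20/3) = -1460/3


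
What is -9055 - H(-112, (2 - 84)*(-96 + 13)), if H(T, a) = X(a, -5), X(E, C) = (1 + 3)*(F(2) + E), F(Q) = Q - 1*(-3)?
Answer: -36299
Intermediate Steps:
F(Q) = 3 + Q (F(Q) = Q + 3 = 3 + Q)
X(E, C) = 20 + 4*E (X(E, C) = (1 + 3)*((3 + 2) + E) = 4*(5 + E) = 20 + 4*E)
H(T, a) = 20 + 4*a
-9055 - H(-112, (2 - 84)*(-96 + 13)) = -9055 - (20 + 4*((2 - 84)*(-96 + 13))) = -9055 - (20 + 4*(-82*(-83))) = -9055 - (20 + 4*6806) = -9055 - (20 + 27224) = -9055 - 1*27244 = -9055 - 27244 = -36299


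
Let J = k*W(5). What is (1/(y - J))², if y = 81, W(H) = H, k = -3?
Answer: 1/9216 ≈ 0.00010851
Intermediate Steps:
J = -15 (J = -3*5 = -15)
(1/(y - J))² = (1/(81 - 1*(-15)))² = (1/(81 + 15))² = (1/96)² = 1/9216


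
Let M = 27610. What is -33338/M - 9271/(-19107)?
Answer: -17318948/23979285 ≈ -0.72225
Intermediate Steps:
-33338/M - 9271/(-19107) = -33338/27610 - 9271/(-19107) = -33338*1/27610 - 9271*(-1/19107) = -16669/13805 + 9271/19107 = -17318948/23979285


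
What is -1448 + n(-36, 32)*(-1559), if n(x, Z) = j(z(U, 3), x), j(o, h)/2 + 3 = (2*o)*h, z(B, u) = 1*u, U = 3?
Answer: 681394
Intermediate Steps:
z(B, u) = u
j(o, h) = -6 + 4*h*o (j(o, h) = -6 + 2*((2*o)*h) = -6 + 2*(2*h*o) = -6 + 4*h*o)
n(x, Z) = -6 + 12*x (n(x, Z) = -6 + 4*x*3 = -6 + 12*x)
-1448 + n(-36, 32)*(-1559) = -1448 + (-6 + 12*(-36))*(-1559) = -1448 + (-6 - 432)*(-1559) = -1448 - 438*(-1559) = -1448 + 682842 = 681394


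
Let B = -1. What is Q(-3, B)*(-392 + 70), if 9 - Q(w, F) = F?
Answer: -3220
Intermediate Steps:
Q(w, F) = 9 - F
Q(-3, B)*(-392 + 70) = (9 - 1*(-1))*(-392 + 70) = (9 + 1)*(-322) = 10*(-322) = -3220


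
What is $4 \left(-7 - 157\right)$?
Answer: $-656$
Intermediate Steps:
$4 \left(-7 - 157\right) = 4 \left(-164\right) = -656$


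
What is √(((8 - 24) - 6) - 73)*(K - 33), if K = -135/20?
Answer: -159*I*√95/4 ≈ -387.44*I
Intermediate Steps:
K = -27/4 (K = -135*1/20 = -27/4 ≈ -6.7500)
√(((8 - 24) - 6) - 73)*(K - 33) = √(((8 - 24) - 6) - 73)*(-27/4 - 33) = √((-16 - 6) - 73)*(-159/4) = √(-22 - 73)*(-159/4) = √(-95)*(-159/4) = (I*√95)*(-159/4) = -159*I*√95/4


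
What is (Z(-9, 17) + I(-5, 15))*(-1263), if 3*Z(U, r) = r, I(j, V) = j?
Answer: -842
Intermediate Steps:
Z(U, r) = r/3
(Z(-9, 17) + I(-5, 15))*(-1263) = ((1/3)*17 - 5)*(-1263) = (17/3 - 5)*(-1263) = (2/3)*(-1263) = -842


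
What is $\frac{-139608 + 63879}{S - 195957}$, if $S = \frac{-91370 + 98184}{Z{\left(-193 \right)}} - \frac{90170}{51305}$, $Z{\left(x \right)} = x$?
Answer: $\frac{149971666917}{388141350977} \approx 0.38638$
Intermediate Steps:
$S = - \frac{73399016}{1980373}$ ($S = \frac{-91370 + 98184}{-193} - \frac{90170}{51305} = 6814 \left(- \frac{1}{193}\right) - \frac{18034}{10261} = - \frac{6814}{193} - \frac{18034}{10261} = - \frac{73399016}{1980373} \approx -37.063$)
$\frac{-139608 + 63879}{S - 195957} = \frac{-139608 + 63879}{- \frac{73399016}{1980373} - 195957} = - \frac{75729}{- \frac{388141350977}{1980373}} = \left(-75729\right) \left(- \frac{1980373}{388141350977}\right) = \frac{149971666917}{388141350977}$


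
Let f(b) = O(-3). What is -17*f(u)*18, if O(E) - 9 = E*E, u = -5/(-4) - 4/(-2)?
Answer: -5508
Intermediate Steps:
u = 13/4 (u = -5*(-¼) - 4*(-½) = 5/4 + 2 = 13/4 ≈ 3.2500)
O(E) = 9 + E² (O(E) = 9 + E*E = 9 + E²)
f(b) = 18 (f(b) = 9 + (-3)² = 9 + 9 = 18)
-17*f(u)*18 = -17*18*18 = -306*18 = -5508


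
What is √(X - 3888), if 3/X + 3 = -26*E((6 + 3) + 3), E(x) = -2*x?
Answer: I*√18510745/69 ≈ 62.354*I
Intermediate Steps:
X = 1/207 (X = 3/(-3 - (-52)*((6 + 3) + 3)) = 3/(-3 - (-52)*(9 + 3)) = 3/(-3 - (-52)*12) = 3/(-3 - 26*(-24)) = 3/(-3 + 624) = 3/621 = 3*(1/621) = 1/207 ≈ 0.0048309)
√(X - 3888) = √(1/207 - 3888) = √(-804815/207) = I*√18510745/69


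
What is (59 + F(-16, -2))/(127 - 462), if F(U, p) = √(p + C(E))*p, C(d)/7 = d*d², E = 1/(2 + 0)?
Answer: -59/335 + 3*I*√2/670 ≈ -0.17612 + 0.0063323*I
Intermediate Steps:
E = ½ (E = 1/2 = ½ ≈ 0.50000)
C(d) = 7*d³ (C(d) = 7*(d*d²) = 7*d³)
F(U, p) = p*√(7/8 + p) (F(U, p) = √(p + 7*(½)³)*p = √(p + 7*(⅛))*p = √(p + 7/8)*p = √(7/8 + p)*p = p*√(7/8 + p))
(59 + F(-16, -2))/(127 - 462) = (59 + (¼)*(-2)*√(14 + 16*(-2)))/(127 - 462) = (59 + (¼)*(-2)*√(14 - 32))/(-335) = (59 + (¼)*(-2)*√(-18))*(-1/335) = (59 + (¼)*(-2)*(3*I*√2))*(-1/335) = (59 - 3*I*√2/2)*(-1/335) = -59/335 + 3*I*√2/670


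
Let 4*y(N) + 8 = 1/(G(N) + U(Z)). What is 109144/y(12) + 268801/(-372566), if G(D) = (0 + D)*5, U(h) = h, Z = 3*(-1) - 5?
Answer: -8458087001247/154614890 ≈ -54704.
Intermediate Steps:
Z = -8 (Z = -3 - 5 = -8)
G(D) = 5*D (G(D) = D*5 = 5*D)
y(N) = -2 + 1/(4*(-8 + 5*N)) (y(N) = -2 + 1/(4*(5*N - 8)) = -2 + 1/(4*(-8 + 5*N)))
109144/y(12) + 268801/(-372566) = 109144/((5*(13 - 8*12)/(4*(-8 + 5*12)))) + 268801/(-372566) = 109144/((5*(13 - 96)/(4*(-8 + 60)))) + 268801*(-1/372566) = 109144/(((5/4)*(-83)/52)) - 268801/372566 = 109144/(((5/4)*(1/52)*(-83))) - 268801/372566 = 109144/(-415/208) - 268801/372566 = 109144*(-208/415) - 268801/372566 = -22701952/415 - 268801/372566 = -8458087001247/154614890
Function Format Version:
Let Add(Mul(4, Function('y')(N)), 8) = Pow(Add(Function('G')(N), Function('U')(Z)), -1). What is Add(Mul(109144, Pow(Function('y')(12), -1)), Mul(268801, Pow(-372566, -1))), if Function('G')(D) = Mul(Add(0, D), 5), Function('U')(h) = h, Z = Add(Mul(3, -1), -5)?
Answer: Rational(-8458087001247, 154614890) ≈ -54704.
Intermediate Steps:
Z = -8 (Z = Add(-3, -5) = -8)
Function('G')(D) = Mul(5, D) (Function('G')(D) = Mul(D, 5) = Mul(5, D))
Function('y')(N) = Add(-2, Mul(Rational(1, 4), Pow(Add(-8, Mul(5, N)), -1))) (Function('y')(N) = Add(-2, Mul(Rational(1, 4), Pow(Add(Mul(5, N), -8), -1))) = Add(-2, Mul(Rational(1, 4), Pow(Add(-8, Mul(5, N)), -1))))
Add(Mul(109144, Pow(Function('y')(12), -1)), Mul(268801, Pow(-372566, -1))) = Add(Mul(109144, Pow(Mul(Rational(5, 4), Pow(Add(-8, Mul(5, 12)), -1), Add(13, Mul(-8, 12))), -1)), Mul(268801, Pow(-372566, -1))) = Add(Mul(109144, Pow(Mul(Rational(5, 4), Pow(Add(-8, 60), -1), Add(13, -96)), -1)), Mul(268801, Rational(-1, 372566))) = Add(Mul(109144, Pow(Mul(Rational(5, 4), Pow(52, -1), -83), -1)), Rational(-268801, 372566)) = Add(Mul(109144, Pow(Mul(Rational(5, 4), Rational(1, 52), -83), -1)), Rational(-268801, 372566)) = Add(Mul(109144, Pow(Rational(-415, 208), -1)), Rational(-268801, 372566)) = Add(Mul(109144, Rational(-208, 415)), Rational(-268801, 372566)) = Add(Rational(-22701952, 415), Rational(-268801, 372566)) = Rational(-8458087001247, 154614890)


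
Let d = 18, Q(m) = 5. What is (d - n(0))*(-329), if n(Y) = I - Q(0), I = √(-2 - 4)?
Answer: -7567 + 329*I*√6 ≈ -7567.0 + 805.88*I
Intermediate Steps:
I = I*√6 (I = √(-6) = I*√6 ≈ 2.4495*I)
n(Y) = -5 + I*√6 (n(Y) = I*√6 - 1*5 = I*√6 - 5 = -5 + I*√6)
(d - n(0))*(-329) = (18 - (-5 + I*√6))*(-329) = (18 + (5 - I*√6))*(-329) = (23 - I*√6)*(-329) = -7567 + 329*I*√6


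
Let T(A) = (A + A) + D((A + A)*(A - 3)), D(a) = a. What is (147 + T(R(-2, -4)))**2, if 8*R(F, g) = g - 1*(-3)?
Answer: 22287841/1024 ≈ 21765.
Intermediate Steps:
R(F, g) = 3/8 + g/8 (R(F, g) = (g - 1*(-3))/8 = (g + 3)/8 = (3 + g)/8 = 3/8 + g/8)
T(A) = 2*A + 2*A*(-3 + A) (T(A) = (A + A) + (A + A)*(A - 3) = 2*A + (2*A)*(-3 + A) = 2*A + 2*A*(-3 + A))
(147 + T(R(-2, -4)))**2 = (147 + 2*(3/8 + (1/8)*(-4))*(-2 + (3/8 + (1/8)*(-4))))**2 = (147 + 2*(3/8 - 1/2)*(-2 + (3/8 - 1/2)))**2 = (147 + 2*(-1/8)*(-2 - 1/8))**2 = (147 + 2*(-1/8)*(-17/8))**2 = (147 + 17/32)**2 = (4721/32)**2 = 22287841/1024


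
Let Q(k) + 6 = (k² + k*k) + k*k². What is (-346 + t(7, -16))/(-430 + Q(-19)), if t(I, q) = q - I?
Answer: 123/2191 ≈ 0.056139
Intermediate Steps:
Q(k) = -6 + k³ + 2*k² (Q(k) = -6 + ((k² + k*k) + k*k²) = -6 + ((k² + k²) + k³) = -6 + (2*k² + k³) = -6 + (k³ + 2*k²) = -6 + k³ + 2*k²)
(-346 + t(7, -16))/(-430 + Q(-19)) = (-346 + (-16 - 1*7))/(-430 + (-6 + (-19)³ + 2*(-19)²)) = (-346 + (-16 - 7))/(-430 + (-6 - 6859 + 2*361)) = (-346 - 23)/(-430 + (-6 - 6859 + 722)) = -369/(-430 - 6143) = -369/(-6573) = -369*(-1/6573) = 123/2191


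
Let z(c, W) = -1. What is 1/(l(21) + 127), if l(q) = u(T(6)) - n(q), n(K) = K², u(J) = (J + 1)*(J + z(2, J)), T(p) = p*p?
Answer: 1/981 ≈ 0.0010194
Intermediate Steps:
T(p) = p²
u(J) = (1 + J)*(-1 + J) (u(J) = (J + 1)*(J - 1) = (1 + J)*(-1 + J))
l(q) = 1295 - q² (l(q) = (-1 + (6²)²) - q² = (-1 + 36²) - q² = (-1 + 1296) - q² = 1295 - q²)
1/(l(21) + 127) = 1/((1295 - 1*21²) + 127) = 1/((1295 - 1*441) + 127) = 1/((1295 - 441) + 127) = 1/(854 + 127) = 1/981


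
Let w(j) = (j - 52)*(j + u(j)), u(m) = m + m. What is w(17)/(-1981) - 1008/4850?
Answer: 475743/686275 ≈ 0.69322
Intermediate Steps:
u(m) = 2*m
w(j) = 3*j*(-52 + j) (w(j) = (j - 52)*(j + 2*j) = (-52 + j)*(3*j) = 3*j*(-52 + j))
w(17)/(-1981) - 1008/4850 = (3*17*(-52 + 17))/(-1981) - 1008/4850 = (3*17*(-35))*(-1/1981) - 1008*1/4850 = -1785*(-1/1981) - 504/2425 = 255/283 - 504/2425 = 475743/686275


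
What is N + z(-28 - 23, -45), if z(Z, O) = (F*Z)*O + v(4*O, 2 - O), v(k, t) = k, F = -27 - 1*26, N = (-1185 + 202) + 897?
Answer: -121901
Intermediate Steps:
N = -86 (N = -983 + 897 = -86)
F = -53 (F = -27 - 26 = -53)
z(Z, O) = 4*O - 53*O*Z (z(Z, O) = (-53*Z)*O + 4*O = -53*O*Z + 4*O = 4*O - 53*O*Z)
N + z(-28 - 23, -45) = -86 - 45*(4 - 53*(-28 - 23)) = -86 - 45*(4 - 53*(-51)) = -86 - 45*(4 + 2703) = -86 - 45*2707 = -86 - 121815 = -121901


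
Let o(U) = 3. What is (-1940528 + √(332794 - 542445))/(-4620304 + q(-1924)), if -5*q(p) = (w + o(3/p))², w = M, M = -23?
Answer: 121283/288774 - I*√209651/4620384 ≈ 0.41999 - 9.9099e-5*I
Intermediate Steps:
w = -23
q(p) = -80 (q(p) = -(-23 + 3)²/5 = -⅕*(-20)² = -⅕*400 = -80)
(-1940528 + √(332794 - 542445))/(-4620304 + q(-1924)) = (-1940528 + √(332794 - 542445))/(-4620304 - 80) = (-1940528 + √(-209651))/(-4620384) = (-1940528 + I*√209651)*(-1/4620384) = 121283/288774 - I*√209651/4620384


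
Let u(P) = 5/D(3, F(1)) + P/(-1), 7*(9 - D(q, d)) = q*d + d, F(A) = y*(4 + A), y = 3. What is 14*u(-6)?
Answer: 742/3 ≈ 247.33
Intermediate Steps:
F(A) = 12 + 3*A (F(A) = 3*(4 + A) = 12 + 3*A)
D(q, d) = 9 - d/7 - d*q/7 (D(q, d) = 9 - (q*d + d)/7 = 9 - (d*q + d)/7 = 9 - (d + d*q)/7 = 9 + (-d/7 - d*q/7) = 9 - d/7 - d*q/7)
u(P) = 35/3 - P (u(P) = 5/(9 - (12 + 3*1)/7 - 1/7*(12 + 3*1)*3) + P/(-1) = 5/(9 - (12 + 3)/7 - 1/7*(12 + 3)*3) + P*(-1) = 5/(9 - 1/7*15 - 1/7*15*3) - P = 5/(9 - 15/7 - 45/7) - P = 5/(3/7) - P = 5*(7/3) - P = 35/3 - P)
14*u(-6) = 14*(35/3 - 1*(-6)) = 14*(35/3 + 6) = 14*(53/3) = 742/3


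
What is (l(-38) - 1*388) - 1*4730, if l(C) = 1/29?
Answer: -148421/29 ≈ -5118.0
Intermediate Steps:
l(C) = 1/29
(l(-38) - 1*388) - 1*4730 = (1/29 - 1*388) - 1*4730 = (1/29 - 388) - 4730 = -11251/29 - 4730 = -148421/29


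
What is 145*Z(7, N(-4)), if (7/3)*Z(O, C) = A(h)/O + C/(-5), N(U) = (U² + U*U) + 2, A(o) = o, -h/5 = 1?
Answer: -22881/49 ≈ -466.96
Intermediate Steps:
h = -5 (h = -5*1 = -5)
N(U) = 2 + 2*U² (N(U) = (U² + U²) + 2 = 2*U² + 2 = 2 + 2*U²)
Z(O, C) = -15/(7*O) - 3*C/35 (Z(O, C) = 3*(-5/O + C/(-5))/7 = 3*(-5/O + C*(-⅕))/7 = 3*(-5/O - C/5)/7 = -15/(7*O) - 3*C/35)
145*Z(7, N(-4)) = 145*((3/35)*(-25 - 1*(2 + 2*(-4)²)*7)/7) = 145*((3/35)*(⅐)*(-25 - 1*(2 + 2*16)*7)) = 145*((3/35)*(⅐)*(-25 - 1*(2 + 32)*7)) = 145*((3/35)*(⅐)*(-25 - 1*34*7)) = 145*((3/35)*(⅐)*(-25 - 238)) = 145*((3/35)*(⅐)*(-263)) = 145*(-789/245) = -22881/49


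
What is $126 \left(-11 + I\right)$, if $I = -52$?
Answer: $-7938$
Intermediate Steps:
$126 \left(-11 + I\right) = 126 \left(-11 - 52\right) = 126 \left(-63\right) = -7938$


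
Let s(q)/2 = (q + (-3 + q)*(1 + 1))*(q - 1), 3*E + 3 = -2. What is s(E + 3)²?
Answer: 16/9 ≈ 1.7778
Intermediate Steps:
E = -5/3 (E = -1 + (⅓)*(-2) = -1 - ⅔ = -5/3 ≈ -1.6667)
s(q) = 2*(-1 + q)*(-6 + 3*q) (s(q) = 2*((q + (-3 + q)*(1 + 1))*(q - 1)) = 2*((q + (-3 + q)*2)*(-1 + q)) = 2*((q + (-6 + 2*q))*(-1 + q)) = 2*((-6 + 3*q)*(-1 + q)) = 2*((-1 + q)*(-6 + 3*q)) = 2*(-1 + q)*(-6 + 3*q))
s(E + 3)² = (12 - 18*(-5/3 + 3) + 6*(-5/3 + 3)²)² = (12 - 18*4/3 + 6*(4/3)²)² = (12 - 24 + 6*(16/9))² = (12 - 24 + 32/3)² = (-4/3)² = 16/9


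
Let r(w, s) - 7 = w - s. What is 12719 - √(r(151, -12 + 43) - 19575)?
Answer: 12719 - 2*I*√4862 ≈ 12719.0 - 139.46*I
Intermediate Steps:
r(w, s) = 7 + w - s (r(w, s) = 7 + (w - s) = 7 + w - s)
12719 - √(r(151, -12 + 43) - 19575) = 12719 - √((7 + 151 - (-12 + 43)) - 19575) = 12719 - √((7 + 151 - 1*31) - 19575) = 12719 - √((7 + 151 - 31) - 19575) = 12719 - √(127 - 19575) = 12719 - √(-19448) = 12719 - 2*I*√4862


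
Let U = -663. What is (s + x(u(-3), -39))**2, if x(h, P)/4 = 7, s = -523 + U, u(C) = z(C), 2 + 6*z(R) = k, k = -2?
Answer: 1340964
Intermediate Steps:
z(R) = -2/3 (z(R) = -1/3 + (1/6)*(-2) = -1/3 - 1/3 = -2/3)
u(C) = -2/3
s = -1186 (s = -523 - 663 = -1186)
x(h, P) = 28 (x(h, P) = 4*7 = 28)
(s + x(u(-3), -39))**2 = (-1186 + 28)**2 = (-1158)**2 = 1340964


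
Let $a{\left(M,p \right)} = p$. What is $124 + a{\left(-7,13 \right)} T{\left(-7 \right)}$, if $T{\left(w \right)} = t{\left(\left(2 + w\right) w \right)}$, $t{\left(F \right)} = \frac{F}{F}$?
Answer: $137$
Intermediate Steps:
$t{\left(F \right)} = 1$
$T{\left(w \right)} = 1$
$124 + a{\left(-7,13 \right)} T{\left(-7 \right)} = 124 + 13 \cdot 1 = 124 + 13 = 137$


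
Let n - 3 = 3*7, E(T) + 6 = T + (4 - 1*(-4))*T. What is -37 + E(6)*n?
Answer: 1115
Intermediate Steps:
E(T) = -6 + 9*T (E(T) = -6 + (T + (4 - 1*(-4))*T) = -6 + (T + (4 + 4)*T) = -6 + (T + 8*T) = -6 + 9*T)
n = 24 (n = 3 + 3*7 = 3 + 21 = 24)
-37 + E(6)*n = -37 + (-6 + 9*6)*24 = -37 + (-6 + 54)*24 = -37 + 48*24 = -37 + 1152 = 1115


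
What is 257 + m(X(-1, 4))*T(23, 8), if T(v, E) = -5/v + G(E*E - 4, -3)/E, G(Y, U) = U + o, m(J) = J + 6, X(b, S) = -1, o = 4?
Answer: 47203/184 ≈ 256.54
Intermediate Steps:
m(J) = 6 + J
G(Y, U) = 4 + U (G(Y, U) = U + 4 = 4 + U)
T(v, E) = 1/E - 5/v (T(v, E) = -5/v + (4 - 3)/E = -5/v + 1/E = 1/E - 5/v)
257 + m(X(-1, 4))*T(23, 8) = 257 + (6 - 1)*(1/8 - 5/23) = 257 + 5*(⅛ - 5*1/23) = 257 + 5*(⅛ - 5/23) = 257 + 5*(-17/184) = 257 - 85/184 = 47203/184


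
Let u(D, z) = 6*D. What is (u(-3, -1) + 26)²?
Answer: 64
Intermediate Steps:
(u(-3, -1) + 26)² = (6*(-3) + 26)² = (-18 + 26)² = 8² = 64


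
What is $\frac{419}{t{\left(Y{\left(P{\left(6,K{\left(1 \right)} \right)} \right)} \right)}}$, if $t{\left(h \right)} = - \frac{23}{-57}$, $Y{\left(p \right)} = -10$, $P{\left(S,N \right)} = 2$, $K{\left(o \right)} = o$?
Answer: $\frac{23883}{23} \approx 1038.4$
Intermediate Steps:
$t{\left(h \right)} = \frac{23}{57}$ ($t{\left(h \right)} = \left(-23\right) \left(- \frac{1}{57}\right) = \frac{23}{57}$)
$\frac{419}{t{\left(Y{\left(P{\left(6,K{\left(1 \right)} \right)} \right)} \right)}} = \frac{419}{\frac{23}{57}} = 419 \cdot \frac{57}{23} = \frac{23883}{23}$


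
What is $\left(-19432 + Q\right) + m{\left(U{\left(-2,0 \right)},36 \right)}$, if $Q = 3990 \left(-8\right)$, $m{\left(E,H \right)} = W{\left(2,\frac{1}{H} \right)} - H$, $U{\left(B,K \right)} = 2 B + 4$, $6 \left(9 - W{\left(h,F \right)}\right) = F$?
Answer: $- \frac{11097865}{216} \approx -51379.0$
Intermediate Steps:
$W{\left(h,F \right)} = 9 - \frac{F}{6}$
$U{\left(B,K \right)} = 4 + 2 B$
$m{\left(E,H \right)} = 9 - H - \frac{1}{6 H}$ ($m{\left(E,H \right)} = \left(9 - \frac{1}{6 H}\right) - H = 9 - H - \frac{1}{6 H}$)
$Q = -31920$
$\left(-19432 + Q\right) + m{\left(U{\left(-2,0 \right)},36 \right)} = \left(-19432 - 31920\right) - \left(27 + \frac{1}{216}\right) = -51352 - \frac{5833}{216} = - \frac{11097865}{216}$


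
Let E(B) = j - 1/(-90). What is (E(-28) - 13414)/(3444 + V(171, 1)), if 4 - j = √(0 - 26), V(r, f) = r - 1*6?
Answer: -1206899/324810 - I*√26/3609 ≈ -3.7157 - 0.0014129*I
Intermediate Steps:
V(r, f) = -6 + r (V(r, f) = r - 6 = -6 + r)
j = 4 - I*√26 (j = 4 - √(0 - 26) = 4 - √(-26) = 4 - I*√26 ≈ 4.0 - 5.099*I)
E(B) = 361/90 - I*√26 (E(B) = (4 - I*√26) - 1/(-90) = (4 - I*√26) - 1*(-1/90) = (4 - I*√26) + 1/90 = 361/90 - I*√26)
(E(-28) - 13414)/(3444 + V(171, 1)) = ((361/90 - I*√26) - 13414)/(3444 + (-6 + 171)) = (-1206899/90 - I*√26)/(3444 + 165) = (-1206899/90 - I*√26)/3609 = (-1206899/90 - I*√26)*(1/3609) = -1206899/324810 - I*√26/3609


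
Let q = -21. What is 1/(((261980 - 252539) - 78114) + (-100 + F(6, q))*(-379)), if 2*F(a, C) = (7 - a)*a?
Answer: -1/31910 ≈ -3.1338e-5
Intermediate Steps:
F(a, C) = a*(7 - a)/2 (F(a, C) = ((7 - a)*a)/2 = (a*(7 - a))/2 = a*(7 - a)/2)
1/(((261980 - 252539) - 78114) + (-100 + F(6, q))*(-379)) = 1/(((261980 - 252539) - 78114) + (-100 + (½)*6*(7 - 1*6))*(-379)) = 1/((9441 - 78114) + (-100 + (½)*6*(7 - 6))*(-379)) = 1/(-68673 + (-100 + (½)*6*1)*(-379)) = 1/(-68673 + (-100 + 3)*(-379)) = 1/(-68673 - 97*(-379)) = 1/(-68673 + 36763) = 1/(-31910) = -1/31910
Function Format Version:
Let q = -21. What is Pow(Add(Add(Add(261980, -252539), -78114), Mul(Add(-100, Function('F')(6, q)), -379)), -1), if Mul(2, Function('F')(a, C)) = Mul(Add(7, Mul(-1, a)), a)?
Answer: Rational(-1, 31910) ≈ -3.1338e-5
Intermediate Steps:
Function('F')(a, C) = Mul(Rational(1, 2), a, Add(7, Mul(-1, a))) (Function('F')(a, C) = Mul(Rational(1, 2), Mul(Add(7, Mul(-1, a)), a)) = Mul(Rational(1, 2), Mul(a, Add(7, Mul(-1, a)))) = Mul(Rational(1, 2), a, Add(7, Mul(-1, a))))
Pow(Add(Add(Add(261980, -252539), -78114), Mul(Add(-100, Function('F')(6, q)), -379)), -1) = Pow(Add(Add(Add(261980, -252539), -78114), Mul(Add(-100, Mul(Rational(1, 2), 6, Add(7, Mul(-1, 6)))), -379)), -1) = Pow(Add(Add(9441, -78114), Mul(Add(-100, Mul(Rational(1, 2), 6, Add(7, -6))), -379)), -1) = Pow(Add(-68673, Mul(Add(-100, Mul(Rational(1, 2), 6, 1)), -379)), -1) = Pow(Add(-68673, Mul(Add(-100, 3), -379)), -1) = Pow(Add(-68673, Mul(-97, -379)), -1) = Pow(Add(-68673, 36763), -1) = Pow(-31910, -1) = Rational(-1, 31910)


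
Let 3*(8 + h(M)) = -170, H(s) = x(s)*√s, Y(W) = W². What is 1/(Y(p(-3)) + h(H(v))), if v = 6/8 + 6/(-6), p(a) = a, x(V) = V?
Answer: -3/167 ≈ -0.017964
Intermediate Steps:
v = -¼ (v = 6*(⅛) + 6*(-⅙) = ¾ - 1 = -¼ ≈ -0.25000)
H(s) = s^(3/2) (H(s) = s*√s = s^(3/2))
h(M) = -194/3 (h(M) = -8 + (⅓)*(-170) = -8 - 170/3 = -194/3)
1/(Y(p(-3)) + h(H(v))) = 1/((-3)² - 194/3) = 1/(9 - 194/3) = 1/(-167/3) = -3/167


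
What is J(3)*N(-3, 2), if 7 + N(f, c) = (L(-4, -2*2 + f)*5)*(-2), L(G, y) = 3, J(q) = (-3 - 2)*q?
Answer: 555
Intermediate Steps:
J(q) = -5*q
N(f, c) = -37 (N(f, c) = -7 + (3*5)*(-2) = -7 + 15*(-2) = -7 - 30 = -37)
J(3)*N(-3, 2) = -5*3*(-37) = -15*(-37) = 555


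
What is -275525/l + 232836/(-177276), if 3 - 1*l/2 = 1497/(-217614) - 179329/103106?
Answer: -1522190054596440899/52439608750254 ≈ -29028.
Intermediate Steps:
l = 17748462990/1869775757 (l = 6 - 2*(1497/(-217614) - 179329/103106) = 6 - 2*(1497*(-1/217614) - 179329*1/103106) = 6 - 2*(-499/72538 - 179329/103106) = 6 - 2*(-3264904224/1869775757) = 6 + 6529808448/1869775757 = 17748462990/1869775757 ≈ 9.4923)
-275525/l + 232836/(-177276) = -275525/17748462990/1869775757 + 232836/(-177276) = -275525*1869775757/17748462990 + 232836*(-1/177276) = -103033993089485/3549692598 - 19403/14773 = -1522190054596440899/52439608750254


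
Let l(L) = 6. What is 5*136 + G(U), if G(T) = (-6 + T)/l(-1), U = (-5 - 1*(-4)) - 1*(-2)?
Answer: 4075/6 ≈ 679.17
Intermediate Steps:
U = 1 (U = (-5 + 4) + 2 = -1 + 2 = 1)
G(T) = -1 + T/6 (G(T) = (-6 + T)/6 = (-6 + T)*(⅙) = -1 + T/6)
5*136 + G(U) = 5*136 + (-1 + (⅙)*1) = 680 + (-1 + ⅙) = 680 - ⅚ = 4075/6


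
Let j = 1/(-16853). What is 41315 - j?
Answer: 696281696/16853 ≈ 41315.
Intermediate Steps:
j = -1/16853 ≈ -5.9337e-5
41315 - j = 41315 - 1*(-1/16853) = 41315 + 1/16853 = 696281696/16853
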